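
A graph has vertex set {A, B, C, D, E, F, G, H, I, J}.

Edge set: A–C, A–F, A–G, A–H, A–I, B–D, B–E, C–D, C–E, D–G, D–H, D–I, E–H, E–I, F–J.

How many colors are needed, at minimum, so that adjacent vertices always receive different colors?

A and I are adjacent, so at least 2 colors are needed.
2 colors suffice: color 1 → {A, D, E, J}; color 2 → {B, C, F, G, H, I}. Every edge joins two different colors.

2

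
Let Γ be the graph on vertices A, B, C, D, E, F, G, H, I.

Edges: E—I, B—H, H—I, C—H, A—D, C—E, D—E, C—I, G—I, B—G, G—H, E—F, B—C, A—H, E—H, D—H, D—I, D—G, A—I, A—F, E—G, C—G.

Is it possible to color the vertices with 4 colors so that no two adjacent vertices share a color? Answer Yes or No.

D, E, G, H, I form a clique, so at least 5 colors are needed.
So 4 colors are not enough.

No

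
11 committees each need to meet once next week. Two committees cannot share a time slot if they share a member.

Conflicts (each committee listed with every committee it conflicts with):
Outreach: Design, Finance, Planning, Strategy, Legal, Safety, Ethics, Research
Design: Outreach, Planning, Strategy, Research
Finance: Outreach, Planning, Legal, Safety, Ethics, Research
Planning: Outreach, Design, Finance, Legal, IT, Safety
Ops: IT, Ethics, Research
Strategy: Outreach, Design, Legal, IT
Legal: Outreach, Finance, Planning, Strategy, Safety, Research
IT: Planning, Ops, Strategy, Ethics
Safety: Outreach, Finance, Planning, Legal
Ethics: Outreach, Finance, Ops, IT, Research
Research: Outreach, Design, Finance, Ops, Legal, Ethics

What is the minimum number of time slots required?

Outreach, Finance, Planning, Legal, Safety are mutually in conflict, so at least 5 time slots are needed.
5 time slots suffice: Outreach=1, Design=3, Finance=3, Planning=2, Ops=3, Strategy=2, Legal=4, IT=1, Safety=5, Ethics=4, Research=2. No two conflicting committees share a time slot.

5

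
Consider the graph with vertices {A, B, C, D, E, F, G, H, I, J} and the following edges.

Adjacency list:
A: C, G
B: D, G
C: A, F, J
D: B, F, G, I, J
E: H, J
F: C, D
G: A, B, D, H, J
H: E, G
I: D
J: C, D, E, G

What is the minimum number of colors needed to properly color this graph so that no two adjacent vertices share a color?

3

D, G, J form a triangle, so at least 3 colors are needed.
3 colors suffice: color 1 → {C, E, G, I}; color 2 → {A, D, H}; color 3 → {B, F, J}. Each edge has distinct colors on its endpoints.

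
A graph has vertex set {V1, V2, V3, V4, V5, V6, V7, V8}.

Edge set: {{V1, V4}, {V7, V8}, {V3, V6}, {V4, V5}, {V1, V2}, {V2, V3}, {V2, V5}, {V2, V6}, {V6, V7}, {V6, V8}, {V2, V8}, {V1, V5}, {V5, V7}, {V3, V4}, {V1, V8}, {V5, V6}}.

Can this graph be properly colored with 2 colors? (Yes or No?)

V1, V4, V5 form a triangle, so at least 3 colors are needed.
So 2 colors are not enough.

No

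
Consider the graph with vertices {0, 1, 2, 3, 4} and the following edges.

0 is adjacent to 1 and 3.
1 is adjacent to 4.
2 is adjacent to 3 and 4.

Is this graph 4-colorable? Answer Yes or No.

The chromatic number is 3. The cycle 1-0-3-2-4-1 has odd length 5, so it cannot be 2-colored; at least 3 colors are needed.
3 colors suffice: color a → {1, 3}; color b → {0, 4}; color c → {2}.
Since 4 ≥ 3, a proper 4-coloring certainly exists.

Yes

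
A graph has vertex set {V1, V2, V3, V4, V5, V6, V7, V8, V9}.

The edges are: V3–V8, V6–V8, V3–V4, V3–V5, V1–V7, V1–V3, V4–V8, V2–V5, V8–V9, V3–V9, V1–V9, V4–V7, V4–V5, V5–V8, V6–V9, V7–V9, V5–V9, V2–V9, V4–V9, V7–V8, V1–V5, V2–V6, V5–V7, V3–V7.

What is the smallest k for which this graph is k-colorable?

6

V3, V4, V5, V7, V8, V9 are pairwise adjacent (a clique of size 6), so at least 6 colors are needed.
6 colors suffice: color 1 → {V9}; color 2 → {V5, V6}; color 3 → {V1, V2, V8}; color 4 → {V7}; color 5 → {V3}; color 6 → {V4}. Each edge has distinct colors on its endpoints.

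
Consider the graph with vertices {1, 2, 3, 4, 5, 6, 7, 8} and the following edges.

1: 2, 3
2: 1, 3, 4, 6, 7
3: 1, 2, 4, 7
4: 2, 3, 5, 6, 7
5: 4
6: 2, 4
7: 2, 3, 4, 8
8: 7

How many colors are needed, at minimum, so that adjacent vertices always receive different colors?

4

2, 3, 4, 7 are pairwise adjacent (a clique of size 4), so at least 4 colors are needed.
4 colors suffice: color red → {2, 5, 8}; color blue → {1, 4}; color green → {3, 6}; color yellow → {7}. Each edge has distinct colors on its endpoints.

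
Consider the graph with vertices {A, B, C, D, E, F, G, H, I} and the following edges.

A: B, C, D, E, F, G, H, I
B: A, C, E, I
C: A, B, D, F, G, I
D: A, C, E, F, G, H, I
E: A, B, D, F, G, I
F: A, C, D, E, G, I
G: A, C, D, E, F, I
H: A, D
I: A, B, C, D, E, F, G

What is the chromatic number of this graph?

6

A, C, D, F, G, I are mutually adjacent (a clique of size 6), so at least 6 colors are needed.
One proper 6-coloring: A=1, B=2, C=4, D=2, E=4, F=6, G=5, H=3, I=3. Each edge has distinct colors on its endpoints.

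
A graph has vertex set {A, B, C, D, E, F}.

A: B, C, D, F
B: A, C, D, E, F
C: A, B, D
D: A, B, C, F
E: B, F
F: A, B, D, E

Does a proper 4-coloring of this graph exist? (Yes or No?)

The chromatic number is 4. A, B, D, F are pairwise adjacent (a clique of size 4), so at least 4 colors are needed.
4 colors suffice: color 1 → {B}; color 2 → {D, E}; color 3 → {C, F}; color 4 → {A}.
That is already a proper 4-coloring.

Yes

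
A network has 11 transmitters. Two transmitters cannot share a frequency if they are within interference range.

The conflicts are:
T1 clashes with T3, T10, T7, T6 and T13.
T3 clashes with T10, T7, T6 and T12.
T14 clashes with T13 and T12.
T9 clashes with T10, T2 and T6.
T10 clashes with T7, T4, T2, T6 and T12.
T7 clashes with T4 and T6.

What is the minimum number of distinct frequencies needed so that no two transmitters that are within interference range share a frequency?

5

T1, T3, T10, T7, T6 all conflict with each other, so at least 5 frequencies are needed.
A valid assignment using 5 frequencies: T1=5, T3=3, T14=1, T9=3, T10=1, T7=4, T4=2, T2=2, T6=2, T13=2, T12=2. No two conflicting transmitters share a frequency.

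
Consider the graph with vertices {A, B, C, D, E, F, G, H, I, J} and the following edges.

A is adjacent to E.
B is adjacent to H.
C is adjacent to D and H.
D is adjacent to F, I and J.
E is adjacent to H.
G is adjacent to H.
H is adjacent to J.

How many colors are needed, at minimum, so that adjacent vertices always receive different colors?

2

H and J are adjacent, so at least 2 colors are needed.
2 colors suffice: color 1 → {A, D, H}; color 2 → {B, C, E, F, G, I, J}. No two adjacent vertices share a color.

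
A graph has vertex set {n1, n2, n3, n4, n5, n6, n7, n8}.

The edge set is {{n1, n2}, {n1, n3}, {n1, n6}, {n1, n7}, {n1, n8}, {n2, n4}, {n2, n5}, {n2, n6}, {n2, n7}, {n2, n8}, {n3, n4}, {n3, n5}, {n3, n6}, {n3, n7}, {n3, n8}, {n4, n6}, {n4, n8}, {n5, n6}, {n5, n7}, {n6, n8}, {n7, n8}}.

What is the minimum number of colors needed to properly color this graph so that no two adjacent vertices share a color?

4

n2, n4, n6, n8 are mutually adjacent (a clique of size 4), so at least 4 colors are needed.
A valid assignment using 4 colors: n1=4, n2=1, n3=1, n4=4, n5=3, n6=2, n7=2, n8=3. No two adjacent vertices share a color.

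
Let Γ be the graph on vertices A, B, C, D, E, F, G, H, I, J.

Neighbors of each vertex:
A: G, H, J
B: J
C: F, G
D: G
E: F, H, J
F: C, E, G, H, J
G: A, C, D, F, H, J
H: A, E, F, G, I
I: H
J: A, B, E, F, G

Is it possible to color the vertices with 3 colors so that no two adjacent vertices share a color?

Yes

The chromatic number is 3. C, F, G are pairwise adjacent, so at least 3 colors are needed.
3 colors suffice: color red → {B, E, G, I}; color blue → {A, D, F}; color green → {C, H, J}.
That is already a proper 3-coloring.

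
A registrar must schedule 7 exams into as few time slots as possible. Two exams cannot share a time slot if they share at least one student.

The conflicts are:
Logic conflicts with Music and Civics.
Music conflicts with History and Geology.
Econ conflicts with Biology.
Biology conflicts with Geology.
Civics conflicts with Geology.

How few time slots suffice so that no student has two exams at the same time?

2

Logic and Music conflict, so at least 2 time slots are needed.
Using 2 time slots: Logic=2, Music=1, Econ=2, Biology=1, History=2, Civics=1, Geology=2. Every pair that conflicts lands in different time slots.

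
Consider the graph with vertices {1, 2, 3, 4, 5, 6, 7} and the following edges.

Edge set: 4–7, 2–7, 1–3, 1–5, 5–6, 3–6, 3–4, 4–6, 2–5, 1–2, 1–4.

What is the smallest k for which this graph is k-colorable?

3

3, 4, 6 are mutually adjacent, so at least 3 colors are needed.
3 colors suffice: color a → {4, 5}; color b → {1, 6, 7}; color c → {2, 3}. Each edge has distinct colors on its endpoints.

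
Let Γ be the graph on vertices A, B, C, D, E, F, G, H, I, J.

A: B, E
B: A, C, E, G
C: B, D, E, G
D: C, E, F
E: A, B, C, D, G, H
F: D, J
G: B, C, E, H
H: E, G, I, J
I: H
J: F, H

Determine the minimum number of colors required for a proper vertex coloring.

4

B, C, E, G are pairwise adjacent (a clique of size 4), so at least 4 colors are needed.
4 colors suffice: color 1 → {E, F, I}; color 2 → {A, D, G, J}; color 3 → {B, H}; color 4 → {C}. Each edge has distinct colors on its endpoints.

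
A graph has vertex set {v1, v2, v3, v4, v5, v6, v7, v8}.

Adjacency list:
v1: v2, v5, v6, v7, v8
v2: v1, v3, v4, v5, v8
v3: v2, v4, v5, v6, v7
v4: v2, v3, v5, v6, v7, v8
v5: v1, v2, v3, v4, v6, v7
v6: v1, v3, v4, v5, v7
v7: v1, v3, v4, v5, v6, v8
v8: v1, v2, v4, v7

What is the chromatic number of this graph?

5

v3, v4, v5, v6, v7 form a clique, so at least 5 colors are needed.
A valid assignment using 5 colors: v1=blue, v2=green, v3=purple, v4=blue, v5=red, v6=yellow, v7=green, v8=red. Each edge has distinct colors on its endpoints.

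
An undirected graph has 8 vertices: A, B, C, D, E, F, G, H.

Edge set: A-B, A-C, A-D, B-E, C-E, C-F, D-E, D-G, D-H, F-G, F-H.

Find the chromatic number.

3

The cycle C-F-G-D-A-C has odd length 5, so it cannot be 2-colored; at least 3 colors are needed.
One proper 3-coloring: A=2, B=1, C=3, D=1, E=2, F=1, G=2, H=2. No two adjacent vertices share a color.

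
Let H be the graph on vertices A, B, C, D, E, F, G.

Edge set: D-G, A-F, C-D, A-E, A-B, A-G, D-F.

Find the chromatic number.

2

A and F are adjacent, so at least 2 colors are needed.
A valid assignment using 2 colors: A=1, B=2, C=2, D=1, E=2, F=2, G=2. Every edge joins two different colors.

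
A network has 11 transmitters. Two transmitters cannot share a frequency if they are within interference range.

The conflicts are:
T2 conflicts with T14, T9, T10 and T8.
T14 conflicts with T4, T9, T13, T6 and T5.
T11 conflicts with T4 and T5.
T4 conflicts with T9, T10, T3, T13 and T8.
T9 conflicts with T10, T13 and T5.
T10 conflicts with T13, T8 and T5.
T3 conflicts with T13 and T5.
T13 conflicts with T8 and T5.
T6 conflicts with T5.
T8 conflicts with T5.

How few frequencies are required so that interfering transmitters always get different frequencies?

4

T14, T4, T9, T13 are mutually in conflict, so at least 4 frequencies are needed.
4 frequencies suffice: frequency 1 → {T2, T4, T5}; frequency 2 → {T11, T13, T6}; frequency 3 → {T14, T10, T3}; frequency 4 → {T9, T8}. Each listed conflict is separated.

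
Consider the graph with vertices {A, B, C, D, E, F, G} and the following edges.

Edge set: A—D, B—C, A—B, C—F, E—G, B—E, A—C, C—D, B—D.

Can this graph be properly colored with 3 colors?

No

A, B, C, D are mutually adjacent (a clique of size 4), so at least 4 colors are needed.
So 3 colors are not enough.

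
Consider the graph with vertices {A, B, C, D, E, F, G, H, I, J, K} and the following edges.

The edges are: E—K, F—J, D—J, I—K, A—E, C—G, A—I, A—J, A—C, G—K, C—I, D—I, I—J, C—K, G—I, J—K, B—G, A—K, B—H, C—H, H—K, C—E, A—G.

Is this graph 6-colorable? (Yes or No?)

Yes

The chromatic number is 5. A, C, G, I, K are pairwise adjacent (a clique of size 5), so at least 5 colors are needed.
One proper 5-coloring: A=3, B=1, C=2, D=1, E=4, F=1, G=5, H=3, I=4, J=2, K=1.
Since 6 ≥ 5, a proper 6-coloring certainly exists.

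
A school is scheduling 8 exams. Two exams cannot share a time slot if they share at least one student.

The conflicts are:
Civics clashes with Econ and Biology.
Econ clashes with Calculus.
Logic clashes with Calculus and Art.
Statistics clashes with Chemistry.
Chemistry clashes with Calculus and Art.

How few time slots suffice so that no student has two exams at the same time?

Civics and Econ conflict, so at least 2 time slots are needed.
Using 2 time slots: Civics=2, Econ=1, Logic=1, Statistics=2, Chemistry=1, Calculus=2, Art=2, Biology=1. No two conflicting exams share a time slot.

2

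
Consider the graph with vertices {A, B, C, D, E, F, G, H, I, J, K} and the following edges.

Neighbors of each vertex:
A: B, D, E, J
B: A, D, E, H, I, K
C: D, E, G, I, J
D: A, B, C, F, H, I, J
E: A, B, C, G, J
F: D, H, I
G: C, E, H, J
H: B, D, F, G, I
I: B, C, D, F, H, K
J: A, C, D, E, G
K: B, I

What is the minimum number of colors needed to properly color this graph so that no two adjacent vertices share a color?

4

B, D, H, I form a clique, so at least 4 colors are needed.
4 colors suffice: color red → {D, E, K}; color blue → {I, J}; color green → {B, F, G}; color yellow → {A, C, H}. No two adjacent vertices share a color.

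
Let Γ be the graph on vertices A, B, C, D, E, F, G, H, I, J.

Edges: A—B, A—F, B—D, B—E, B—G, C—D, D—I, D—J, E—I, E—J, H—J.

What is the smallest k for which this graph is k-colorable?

H and J are adjacent, so at least 2 colors are needed.
One proper 2-coloring: A=2, B=1, C=1, D=2, E=2, F=1, G=2, H=2, I=1, J=1. Every edge joins two different colors.

2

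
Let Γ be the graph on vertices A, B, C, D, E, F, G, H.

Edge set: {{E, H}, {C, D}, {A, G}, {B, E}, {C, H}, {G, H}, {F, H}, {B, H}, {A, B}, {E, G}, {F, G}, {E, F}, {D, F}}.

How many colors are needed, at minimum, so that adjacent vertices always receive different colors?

4

E, F, G, H are mutually adjacent (a clique of size 4), so at least 4 colors are needed.
4 colors suffice: color 1 → {A, D, H}; color 2 → {B, C, G}; color 3 → {E}; color 4 → {F}. Every edge joins two different colors.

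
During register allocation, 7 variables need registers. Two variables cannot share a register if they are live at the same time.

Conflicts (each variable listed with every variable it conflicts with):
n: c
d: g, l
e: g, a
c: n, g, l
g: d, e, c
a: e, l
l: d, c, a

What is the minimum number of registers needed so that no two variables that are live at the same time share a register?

The cycle e-g-c-l-a-e has odd length 5, so it cannot be 2-colored; at least 3 registers are needed.
3 registers suffice: n=2, d=1, e=3, c=1, g=2, a=1, l=2. Every pair that conflicts lands in different registers.

3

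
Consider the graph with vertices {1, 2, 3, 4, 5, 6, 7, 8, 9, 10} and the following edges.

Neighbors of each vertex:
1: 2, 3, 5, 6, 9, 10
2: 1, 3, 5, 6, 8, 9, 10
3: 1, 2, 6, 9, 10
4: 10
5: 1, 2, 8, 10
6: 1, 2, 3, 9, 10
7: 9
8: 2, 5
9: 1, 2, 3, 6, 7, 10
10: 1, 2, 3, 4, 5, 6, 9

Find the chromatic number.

1, 2, 3, 6, 9, 10 are pairwise adjacent (a clique of size 6), so at least 6 colors are needed.
One proper 6-coloring: 1=d, 2=b, 3=e, 4=b, 5=c, 6=f, 7=a, 8=a, 9=c, 10=a. Each edge has distinct colors on its endpoints.

6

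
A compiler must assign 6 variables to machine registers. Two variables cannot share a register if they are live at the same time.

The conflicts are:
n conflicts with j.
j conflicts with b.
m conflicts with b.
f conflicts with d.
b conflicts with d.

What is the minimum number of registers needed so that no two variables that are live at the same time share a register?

2

b and d conflict, so at least 2 registers are needed.
2 registers suffice: n=1, j=2, m=2, f=1, b=1, d=2. Every pair that conflicts lands in different registers.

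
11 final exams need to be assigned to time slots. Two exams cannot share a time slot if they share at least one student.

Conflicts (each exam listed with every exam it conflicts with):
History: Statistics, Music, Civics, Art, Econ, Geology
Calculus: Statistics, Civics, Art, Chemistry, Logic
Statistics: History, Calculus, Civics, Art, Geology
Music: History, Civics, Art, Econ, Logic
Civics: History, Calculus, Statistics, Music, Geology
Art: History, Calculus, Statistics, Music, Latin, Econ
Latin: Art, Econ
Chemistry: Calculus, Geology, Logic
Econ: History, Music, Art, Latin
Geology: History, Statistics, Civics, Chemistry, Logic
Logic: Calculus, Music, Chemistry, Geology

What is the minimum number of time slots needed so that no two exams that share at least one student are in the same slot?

History, Music, Art, Econ pairwise conflict, so at least 4 time slots are needed.
4 time slots suffice: History=1, Calculus=1, Statistics=3, Music=3, Civics=4, Art=2, Latin=1, Chemistry=3, Econ=4, Geology=2, Logic=4. Each listed conflict is separated.

4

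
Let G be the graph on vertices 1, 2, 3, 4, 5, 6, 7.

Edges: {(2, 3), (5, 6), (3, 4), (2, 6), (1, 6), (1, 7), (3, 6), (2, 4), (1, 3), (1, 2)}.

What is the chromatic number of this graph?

4

1, 2, 3, 6 are mutually adjacent (a clique of size 4), so at least 4 colors are needed.
4 colors suffice: color a → {1, 4, 5}; color b → {2, 7}; color c → {6}; color d → {3}. No two adjacent vertices share a color.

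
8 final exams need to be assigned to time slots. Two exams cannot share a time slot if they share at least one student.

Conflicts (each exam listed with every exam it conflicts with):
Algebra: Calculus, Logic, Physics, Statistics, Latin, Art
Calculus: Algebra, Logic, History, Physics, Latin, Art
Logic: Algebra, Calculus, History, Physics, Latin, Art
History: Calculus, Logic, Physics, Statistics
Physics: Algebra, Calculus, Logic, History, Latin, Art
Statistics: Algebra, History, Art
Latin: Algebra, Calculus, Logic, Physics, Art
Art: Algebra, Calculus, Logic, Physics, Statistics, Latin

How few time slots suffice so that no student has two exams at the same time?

6

Algebra, Calculus, Logic, Physics, Latin, Art pairwise conflict, so at least 6 time slots are needed.
6 time slots suffice: time slot 1 → {Calculus, Statistics}; time slot 2 → {Physics}; time slot 3 → {History, Art}; time slot 4 → {Logic}; time slot 5 → {Algebra}; time slot 6 → {Latin}. No two conflicting exams share a time slot.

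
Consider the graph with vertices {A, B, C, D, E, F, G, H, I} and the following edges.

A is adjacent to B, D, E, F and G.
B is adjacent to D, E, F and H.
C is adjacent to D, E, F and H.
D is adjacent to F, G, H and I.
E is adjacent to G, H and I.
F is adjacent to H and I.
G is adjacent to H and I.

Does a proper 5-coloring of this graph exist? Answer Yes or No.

The chromatic number is 4. C, D, F, H form a clique, so at least 4 colors are needed.
4 colors suffice: color 1 → {D, E}; color 2 → {F, G}; color 3 → {A, H, I}; color 4 → {B, C}.
Since 5 ≥ 4, a proper 5-coloring certainly exists.

Yes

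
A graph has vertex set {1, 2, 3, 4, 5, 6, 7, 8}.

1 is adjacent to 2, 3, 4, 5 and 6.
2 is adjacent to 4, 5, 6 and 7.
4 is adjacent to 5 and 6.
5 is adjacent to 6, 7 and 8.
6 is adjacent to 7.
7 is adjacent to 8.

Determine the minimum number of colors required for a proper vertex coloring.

5

1, 2, 4, 5, 6 are mutually adjacent (a clique of size 5), so at least 5 colors are needed.
5 colors suffice: color a → {3, 5}; color b → {1, 7}; color c → {6, 8}; color d → {2}; color e → {4}. Each edge has distinct colors on its endpoints.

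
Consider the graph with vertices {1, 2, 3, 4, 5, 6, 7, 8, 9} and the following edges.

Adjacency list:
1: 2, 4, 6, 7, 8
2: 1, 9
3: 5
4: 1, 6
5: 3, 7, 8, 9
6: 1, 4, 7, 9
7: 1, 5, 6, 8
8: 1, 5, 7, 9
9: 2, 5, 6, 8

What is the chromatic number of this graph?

3

1, 4, 6 are pairwise adjacent, so at least 3 colors are needed.
A valid assignment using 3 colors: 1=a, 2=b, 3=b, 4=c, 5=a, 6=b, 7=c, 8=b, 9=c. Every edge joins two different colors.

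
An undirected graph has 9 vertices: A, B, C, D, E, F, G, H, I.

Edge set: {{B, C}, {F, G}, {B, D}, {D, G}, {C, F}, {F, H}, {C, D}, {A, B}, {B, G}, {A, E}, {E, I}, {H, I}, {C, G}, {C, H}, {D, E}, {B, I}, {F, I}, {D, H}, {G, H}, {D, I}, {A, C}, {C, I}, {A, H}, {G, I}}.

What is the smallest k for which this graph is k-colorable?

5

C, F, G, H, I form a clique, so at least 5 colors are needed.
One proper 5-coloring: A=2, B=4, C=1, D=3, E=1, F=3, G=5, H=4, I=2. Each edge has distinct colors on its endpoints.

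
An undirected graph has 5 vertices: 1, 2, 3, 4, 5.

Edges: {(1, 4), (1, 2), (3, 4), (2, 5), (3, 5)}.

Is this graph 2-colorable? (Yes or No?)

The cycle 5-3-4-1-2-5 has odd length 5, so it cannot be 2-colored; at least 3 colors are needed.
So 2 colors are not enough.

No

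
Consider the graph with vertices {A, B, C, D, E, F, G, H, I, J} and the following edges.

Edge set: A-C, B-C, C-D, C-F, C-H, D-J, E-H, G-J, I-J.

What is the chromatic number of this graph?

2

C and H are adjacent, so at least 2 colors are needed.
2 colors suffice: A=2, B=2, C=1, D=2, E=1, F=2, G=2, H=2, I=2, J=1. No two adjacent vertices share a color.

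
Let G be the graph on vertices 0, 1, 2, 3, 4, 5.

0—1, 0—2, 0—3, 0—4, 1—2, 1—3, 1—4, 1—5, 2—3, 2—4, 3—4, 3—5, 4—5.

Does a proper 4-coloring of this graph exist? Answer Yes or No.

No

0, 1, 2, 3, 4 are mutually adjacent (a clique of size 5), so at least 5 colors are needed.
So 4 colors are not enough.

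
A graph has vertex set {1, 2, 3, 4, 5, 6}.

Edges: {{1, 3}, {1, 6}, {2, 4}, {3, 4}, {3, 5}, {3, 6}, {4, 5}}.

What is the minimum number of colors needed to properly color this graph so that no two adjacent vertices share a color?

1, 3, 6 form a triangle, so at least 3 colors are needed.
3 colors suffice: color red → {2, 3}; color blue → {1, 4}; color green → {5, 6}. Every edge joins two different colors.

3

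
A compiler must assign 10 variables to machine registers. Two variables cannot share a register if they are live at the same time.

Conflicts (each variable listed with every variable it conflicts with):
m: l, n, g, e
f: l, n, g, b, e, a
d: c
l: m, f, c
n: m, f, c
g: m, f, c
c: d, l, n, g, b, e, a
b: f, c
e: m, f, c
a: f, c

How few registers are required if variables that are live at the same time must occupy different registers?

2

m and n conflict, so at least 2 registers are needed.
Using 2 registers: m=1, f=1, d=2, l=2, n=2, g=2, c=1, b=2, e=2, a=2. No two conflicting variables share a register.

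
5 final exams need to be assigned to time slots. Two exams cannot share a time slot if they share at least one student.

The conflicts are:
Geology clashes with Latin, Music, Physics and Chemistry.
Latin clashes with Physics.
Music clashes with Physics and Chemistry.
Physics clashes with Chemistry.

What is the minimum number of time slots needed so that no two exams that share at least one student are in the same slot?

Geology, Music, Physics, Chemistry all conflict with each other, so at least 4 time slots are needed.
4 time slots suffice: time slot 1 → {Physics}; time slot 2 → {Geology}; time slot 3 → {Latin, Chemistry}; time slot 4 → {Music}. Each listed conflict is separated.

4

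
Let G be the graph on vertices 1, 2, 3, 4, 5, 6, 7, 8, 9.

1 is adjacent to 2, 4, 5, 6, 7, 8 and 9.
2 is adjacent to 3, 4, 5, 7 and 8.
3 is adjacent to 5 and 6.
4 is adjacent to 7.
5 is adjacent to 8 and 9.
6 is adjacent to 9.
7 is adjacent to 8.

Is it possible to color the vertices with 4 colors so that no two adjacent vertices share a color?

The chromatic number is 4. 1, 2, 7, 8 are mutually adjacent (a clique of size 4), so at least 4 colors are needed.
4 colors suffice: color a → {1, 3}; color b → {2, 9}; color c → {5, 6, 7}; color d → {4, 8}.
That is already a proper 4-coloring.

Yes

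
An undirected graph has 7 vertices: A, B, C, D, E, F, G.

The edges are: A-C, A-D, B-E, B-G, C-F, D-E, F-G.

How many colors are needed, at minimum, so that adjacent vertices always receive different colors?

The cycle A-D-E-B-G-F-C-A has odd length 7, so it cannot be 2-colored; at least 3 colors are needed.
3 colors suffice: A=3, B=1, C=2, D=1, E=2, F=1, G=2. Every edge joins two different colors.

3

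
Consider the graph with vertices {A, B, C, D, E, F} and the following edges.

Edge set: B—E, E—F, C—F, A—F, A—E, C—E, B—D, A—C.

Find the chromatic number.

4

A, C, E, F are mutually adjacent (a clique of size 4), so at least 4 colors are needed.
One proper 4-coloring: A=blue, B=blue, C=green, D=red, E=red, F=yellow. Each edge has distinct colors on its endpoints.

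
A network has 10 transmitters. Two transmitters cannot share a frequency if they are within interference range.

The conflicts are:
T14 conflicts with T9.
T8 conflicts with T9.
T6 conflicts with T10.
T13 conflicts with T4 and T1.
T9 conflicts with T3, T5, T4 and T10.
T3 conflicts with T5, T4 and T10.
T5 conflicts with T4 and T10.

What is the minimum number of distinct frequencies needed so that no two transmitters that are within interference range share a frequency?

T9, T3, T5, T10 pairwise conflict, so at least 4 frequencies are needed.
4 frequencies suffice: frequency 1 → {T6, T13, T9}; frequency 2 → {T14, T8, T5, T1}; frequency 3 → {T4, T10}; frequency 4 → {T3}. No two conflicting transmitters share a frequency.

4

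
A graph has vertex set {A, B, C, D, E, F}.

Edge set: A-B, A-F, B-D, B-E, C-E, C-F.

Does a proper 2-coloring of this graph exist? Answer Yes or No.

The cycle B-A-F-C-E-B has odd length 5, so it cannot be 2-colored; at least 3 colors are needed.
So 2 colors are not enough.

No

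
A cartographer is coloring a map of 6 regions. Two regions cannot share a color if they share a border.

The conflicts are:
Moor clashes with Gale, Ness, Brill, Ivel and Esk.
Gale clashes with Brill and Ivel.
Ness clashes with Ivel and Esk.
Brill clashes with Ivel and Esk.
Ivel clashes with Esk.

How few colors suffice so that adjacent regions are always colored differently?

4

Moor, Gale, Brill, Ivel pairwise conflict, so at least 4 colors are needed.
4 colors suffice: color 1 → {Moor}; color 2 → {Ivel}; color 3 → {Gale, Esk}; color 4 → {Ness, Brill}. Each listed conflict is separated.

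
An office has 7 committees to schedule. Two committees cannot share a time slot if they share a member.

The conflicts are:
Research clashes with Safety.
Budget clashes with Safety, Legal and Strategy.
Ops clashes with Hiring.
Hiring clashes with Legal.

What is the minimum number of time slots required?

Budget and Safety conflict, so at least 2 time slots are needed.
2 time slots suffice: Research=1, Budget=1, Safety=2, Ops=2, Hiring=1, Legal=2, Strategy=2. Each listed conflict is separated.

2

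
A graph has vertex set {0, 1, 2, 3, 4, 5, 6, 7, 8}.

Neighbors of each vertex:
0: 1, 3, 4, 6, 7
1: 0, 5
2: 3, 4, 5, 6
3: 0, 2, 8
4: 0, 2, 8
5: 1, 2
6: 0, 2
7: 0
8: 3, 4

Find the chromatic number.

The cycle 6-2-5-1-0-6 has odd length 5, so it cannot be 2-colored; at least 3 colors are needed.
3 colors suffice: color a → {0, 2, 8}; color b → {3, 4, 5, 6, 7}; color c → {1}. No two adjacent vertices share a color.

3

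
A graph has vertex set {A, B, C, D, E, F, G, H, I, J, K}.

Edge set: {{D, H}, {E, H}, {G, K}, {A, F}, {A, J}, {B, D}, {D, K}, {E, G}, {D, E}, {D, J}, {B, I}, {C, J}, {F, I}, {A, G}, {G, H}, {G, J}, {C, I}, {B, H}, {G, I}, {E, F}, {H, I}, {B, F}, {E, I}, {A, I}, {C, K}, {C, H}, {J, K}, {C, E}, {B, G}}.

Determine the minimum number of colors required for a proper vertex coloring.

4

B, G, H, I are mutually adjacent (a clique of size 4), so at least 4 colors are needed.
One proper 4-coloring: A=3, B=4, C=1, D=1, E=4, F=1, G=1, H=3, I=2, J=2, K=3. No two adjacent vertices share a color.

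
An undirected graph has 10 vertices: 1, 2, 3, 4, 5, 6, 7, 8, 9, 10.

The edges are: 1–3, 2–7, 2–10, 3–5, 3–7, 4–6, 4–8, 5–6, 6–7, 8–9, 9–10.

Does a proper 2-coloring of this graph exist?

No

The cycle 9-8-4-6-7-2-10-9 has odd length 7, so it cannot be 2-colored; at least 3 colors are needed.
So 2 colors are not enough.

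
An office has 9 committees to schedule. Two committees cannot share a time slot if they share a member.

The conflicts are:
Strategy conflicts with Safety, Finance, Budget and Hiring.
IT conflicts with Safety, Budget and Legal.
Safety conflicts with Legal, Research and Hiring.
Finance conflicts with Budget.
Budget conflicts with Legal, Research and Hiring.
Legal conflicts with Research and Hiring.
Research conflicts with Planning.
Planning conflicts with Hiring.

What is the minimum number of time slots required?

3

Budget, Legal, Research are mutually in conflict, so at least 3 time slots are needed.
3 time slots suffice: time slot 1 → {Safety, Budget, Planning}; time slot 2 → {Strategy, Legal}; time slot 3 → {IT, Finance, Research, Hiring}. Every pair that conflicts lands in different time slots.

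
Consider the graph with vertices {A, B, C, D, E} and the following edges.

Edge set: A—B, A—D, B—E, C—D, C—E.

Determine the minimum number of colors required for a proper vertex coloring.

The cycle C-D-A-B-E-C has odd length 5, so it cannot be 2-colored; at least 3 colors are needed.
3 colors suffice: color red → {A, C}; color blue → {B, D}; color green → {E}. No two adjacent vertices share a color.

3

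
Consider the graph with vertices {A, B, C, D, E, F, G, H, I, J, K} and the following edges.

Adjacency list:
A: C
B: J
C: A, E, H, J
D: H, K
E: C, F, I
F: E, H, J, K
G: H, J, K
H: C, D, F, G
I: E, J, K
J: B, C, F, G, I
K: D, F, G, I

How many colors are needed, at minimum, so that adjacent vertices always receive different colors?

2

A and C are adjacent, so at least 2 colors are needed.
2 colors suffice: color red → {A, E, H, J, K}; color blue → {B, C, D, F, G, I}. Each edge has distinct colors on its endpoints.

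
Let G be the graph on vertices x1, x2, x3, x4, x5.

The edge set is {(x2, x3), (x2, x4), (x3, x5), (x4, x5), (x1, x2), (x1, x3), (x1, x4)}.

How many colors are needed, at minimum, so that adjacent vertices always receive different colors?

3

x1, x2, x4 are mutually adjacent, so at least 3 colors are needed.
3 colors suffice: color 1 → {x2, x5}; color 2 → {x3, x4}; color 3 → {x1}. No two adjacent vertices share a color.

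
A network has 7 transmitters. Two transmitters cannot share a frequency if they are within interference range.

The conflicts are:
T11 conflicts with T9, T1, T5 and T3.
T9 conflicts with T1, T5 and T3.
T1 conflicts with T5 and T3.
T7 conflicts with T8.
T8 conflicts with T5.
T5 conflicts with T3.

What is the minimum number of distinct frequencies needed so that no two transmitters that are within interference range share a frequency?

T11, T9, T1, T5, T3 all conflict with each other, so at least 5 frequencies are needed.
5 frequencies suffice: frequency 1 → {T7, T5}; frequency 2 → {T8, T3}; frequency 3 → {T11}; frequency 4 → {T9}; frequency 5 → {T1}. No two conflicting transmitters share a frequency.

5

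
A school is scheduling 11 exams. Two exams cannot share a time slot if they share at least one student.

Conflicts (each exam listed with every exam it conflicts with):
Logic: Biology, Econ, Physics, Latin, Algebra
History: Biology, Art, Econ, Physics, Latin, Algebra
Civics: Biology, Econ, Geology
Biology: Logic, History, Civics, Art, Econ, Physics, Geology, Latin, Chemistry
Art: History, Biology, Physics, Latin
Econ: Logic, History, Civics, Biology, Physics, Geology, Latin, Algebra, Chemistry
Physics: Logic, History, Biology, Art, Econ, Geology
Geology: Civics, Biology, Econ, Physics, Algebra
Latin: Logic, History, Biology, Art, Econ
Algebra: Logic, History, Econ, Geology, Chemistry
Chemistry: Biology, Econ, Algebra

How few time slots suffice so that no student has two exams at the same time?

Logic, Biology, Econ, Physics pairwise conflict, so at least 4 time slots are needed.
Using 4 time slots: Logic=3, History=3, Civics=4, Biology=2, Art=1, Econ=1, Physics=4, Geology=3, Latin=4, Algebra=2, Chemistry=3. No two conflicting exams share a time slot.

4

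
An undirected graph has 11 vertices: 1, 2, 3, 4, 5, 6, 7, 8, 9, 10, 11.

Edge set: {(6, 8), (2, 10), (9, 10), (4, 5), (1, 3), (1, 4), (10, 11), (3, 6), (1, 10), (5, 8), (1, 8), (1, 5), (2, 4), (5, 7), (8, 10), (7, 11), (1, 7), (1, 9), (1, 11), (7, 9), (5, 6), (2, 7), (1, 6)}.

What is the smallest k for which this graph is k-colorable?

4

1, 5, 6, 8 are pairwise adjacent (a clique of size 4), so at least 4 colors are needed.
4 colors suffice: color red → {1, 2}; color blue → {3, 5, 10}; color green → {4, 7, 8}; color yellow → {6, 9, 11}. No two adjacent vertices share a color.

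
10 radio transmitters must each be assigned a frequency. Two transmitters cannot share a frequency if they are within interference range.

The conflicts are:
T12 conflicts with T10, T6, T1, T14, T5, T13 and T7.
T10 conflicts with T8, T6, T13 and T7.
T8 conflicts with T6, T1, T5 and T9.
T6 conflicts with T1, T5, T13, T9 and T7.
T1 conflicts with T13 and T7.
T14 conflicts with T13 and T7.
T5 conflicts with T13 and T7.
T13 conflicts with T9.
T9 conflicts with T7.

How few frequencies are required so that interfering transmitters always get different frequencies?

T12, T6, T1, T7 are mutually in conflict, so at least 4 frequencies are needed.
4 frequencies suffice: frequency 1 → {T6, T14}; frequency 2 → {T12, T8}; frequency 3 → {T13, T7}; frequency 4 → {T10, T1, T5, T9}. Each listed conflict is separated.

4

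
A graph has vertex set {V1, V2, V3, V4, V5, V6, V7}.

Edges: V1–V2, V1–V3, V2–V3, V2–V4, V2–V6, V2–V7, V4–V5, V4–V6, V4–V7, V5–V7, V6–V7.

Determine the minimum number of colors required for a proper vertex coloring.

V2, V4, V6, V7 are mutually adjacent (a clique of size 4), so at least 4 colors are needed.
One proper 4-coloring: V1=3, V2=1, V3=2, V4=2, V5=1, V6=4, V7=3. No two adjacent vertices share a color.

4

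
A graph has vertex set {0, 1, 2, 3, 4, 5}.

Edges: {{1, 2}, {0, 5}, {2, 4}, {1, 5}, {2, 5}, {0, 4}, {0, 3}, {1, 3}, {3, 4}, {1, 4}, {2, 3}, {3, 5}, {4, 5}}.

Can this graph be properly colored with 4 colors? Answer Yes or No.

No

1, 2, 3, 4, 5 are mutually adjacent (a clique of size 5), so at least 5 colors are needed.
So 4 colors are not enough.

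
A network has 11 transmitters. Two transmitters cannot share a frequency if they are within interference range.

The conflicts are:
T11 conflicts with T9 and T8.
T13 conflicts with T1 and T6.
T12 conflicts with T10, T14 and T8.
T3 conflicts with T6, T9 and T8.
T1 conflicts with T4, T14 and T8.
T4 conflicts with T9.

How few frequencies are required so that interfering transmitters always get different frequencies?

3

The cycle T9-T11-T8-T1-T4-T9 has odd length 5, so it cannot be 2-colored; at least 3 frequencies are needed.
3 frequencies suffice: T11=2, T13=3, T12=2, T10=1, T3=2, T1=2, T4=3, T14=1, T6=1, T9=1, T8=1. Every pair that conflicts lands in different frequencies.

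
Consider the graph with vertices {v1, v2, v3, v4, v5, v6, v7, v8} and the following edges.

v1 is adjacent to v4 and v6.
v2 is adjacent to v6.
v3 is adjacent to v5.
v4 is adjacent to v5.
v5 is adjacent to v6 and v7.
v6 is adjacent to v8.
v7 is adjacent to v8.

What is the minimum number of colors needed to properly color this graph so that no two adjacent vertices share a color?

v6 and v8 are adjacent, so at least 2 colors are needed.
One proper 2-coloring: v1=2, v2=2, v3=1, v4=1, v5=2, v6=1, v7=1, v8=2. Each edge has distinct colors on its endpoints.

2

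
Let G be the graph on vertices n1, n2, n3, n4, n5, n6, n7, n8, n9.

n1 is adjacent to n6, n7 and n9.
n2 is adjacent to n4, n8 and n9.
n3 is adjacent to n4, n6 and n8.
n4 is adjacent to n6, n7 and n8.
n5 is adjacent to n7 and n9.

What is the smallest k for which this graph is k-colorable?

n3, n4, n6 form a triangle, so at least 3 colors are needed.
3 colors suffice: color 1 → {n4, n9}; color 2 → {n6, n7, n8}; color 3 → {n1, n2, n3, n5}. Every edge joins two different colors.

3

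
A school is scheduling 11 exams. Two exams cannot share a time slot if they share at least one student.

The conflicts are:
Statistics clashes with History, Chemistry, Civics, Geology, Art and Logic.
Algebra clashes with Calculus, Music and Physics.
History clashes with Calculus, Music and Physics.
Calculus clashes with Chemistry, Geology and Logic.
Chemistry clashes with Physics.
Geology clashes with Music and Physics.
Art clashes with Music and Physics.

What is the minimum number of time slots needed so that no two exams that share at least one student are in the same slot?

Statistics and Civics conflict, so at least 2 time slots are needed.
Using 2 time slots: Statistics=1, Algebra=2, History=2, Calculus=1, Chemistry=2, Civics=2, Geology=2, Art=2, Logic=2, Music=1, Physics=1. Every pair that conflicts lands in different time slots.

2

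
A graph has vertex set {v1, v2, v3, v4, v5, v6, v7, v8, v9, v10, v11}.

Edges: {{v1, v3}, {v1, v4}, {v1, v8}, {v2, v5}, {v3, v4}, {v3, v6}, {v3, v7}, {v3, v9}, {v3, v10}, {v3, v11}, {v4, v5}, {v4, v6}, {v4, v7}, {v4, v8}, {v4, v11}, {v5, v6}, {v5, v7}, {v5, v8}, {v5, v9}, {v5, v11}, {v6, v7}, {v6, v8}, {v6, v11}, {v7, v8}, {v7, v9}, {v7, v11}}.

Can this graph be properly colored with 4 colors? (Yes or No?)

No

v3, v4, v6, v7, v11 form a clique, so at least 5 colors are needed.
So 4 colors are not enough.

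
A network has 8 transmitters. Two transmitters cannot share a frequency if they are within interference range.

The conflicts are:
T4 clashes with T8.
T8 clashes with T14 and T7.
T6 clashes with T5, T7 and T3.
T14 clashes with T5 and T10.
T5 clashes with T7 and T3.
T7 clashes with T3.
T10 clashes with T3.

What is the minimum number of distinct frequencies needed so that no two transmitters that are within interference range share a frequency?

T6, T5, T7, T3 pairwise conflict, so at least 4 frequencies are needed.
4 frequencies suffice: frequency 1 → {T8, T5, T10}; frequency 2 → {T4, T14, T3}; frequency 3 → {T7}; frequency 4 → {T6}. No two conflicting transmitters share a frequency.

4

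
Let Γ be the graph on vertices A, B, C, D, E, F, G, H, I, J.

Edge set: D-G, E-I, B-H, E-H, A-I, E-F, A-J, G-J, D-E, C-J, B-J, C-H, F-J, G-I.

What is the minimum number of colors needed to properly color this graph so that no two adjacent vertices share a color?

3

The cycle I-G-J-F-E-I has odd length 5, so it cannot be 2-colored; at least 3 colors are needed.
3 colors suffice: A=green, B=green, C=green, D=blue, E=red, F=blue, G=green, H=blue, I=blue, J=red. Each edge has distinct colors on its endpoints.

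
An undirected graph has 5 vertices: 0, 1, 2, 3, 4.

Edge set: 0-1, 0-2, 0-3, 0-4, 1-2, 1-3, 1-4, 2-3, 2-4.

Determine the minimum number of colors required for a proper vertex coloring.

0, 1, 2, 4 form a clique, so at least 4 colors are needed.
4 colors suffice: color a → {2}; color b → {1}; color c → {0}; color d → {3, 4}. No two adjacent vertices share a color.

4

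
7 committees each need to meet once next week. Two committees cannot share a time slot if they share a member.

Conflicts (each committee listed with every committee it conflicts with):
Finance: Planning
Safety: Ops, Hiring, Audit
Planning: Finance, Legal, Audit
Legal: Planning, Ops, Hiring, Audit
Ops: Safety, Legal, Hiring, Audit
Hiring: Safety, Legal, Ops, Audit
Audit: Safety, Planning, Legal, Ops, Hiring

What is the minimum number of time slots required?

4

Safety, Ops, Hiring, Audit pairwise conflict, so at least 4 time slots are needed.
4 time slots suffice: time slot 1 → {Finance, Audit}; time slot 2 → {Planning, Hiring}; time slot 3 → {Safety, Legal}; time slot 4 → {Ops}. No two conflicting committees share a time slot.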